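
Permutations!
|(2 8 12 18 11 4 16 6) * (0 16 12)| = 20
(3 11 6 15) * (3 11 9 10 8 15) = [0, 1, 2, 9, 4, 5, 3, 7, 15, 10, 8, 6, 12, 13, 14, 11] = (3 9 10 8 15 11 6)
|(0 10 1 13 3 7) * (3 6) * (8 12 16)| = |(0 10 1 13 6 3 7)(8 12 16)| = 21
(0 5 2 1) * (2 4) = (0 5 4 2 1) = [5, 0, 1, 3, 2, 4]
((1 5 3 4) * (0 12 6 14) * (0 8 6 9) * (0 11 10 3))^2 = (0 9 10 4 5 12 11 3 1)(6 8 14)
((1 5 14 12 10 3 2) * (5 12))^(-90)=((1 12 10 3 2)(5 14))^(-90)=(14)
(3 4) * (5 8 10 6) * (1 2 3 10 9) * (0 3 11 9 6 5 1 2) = (0 3 4 10 5 8 6 1)(2 11 9) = [3, 0, 11, 4, 10, 8, 1, 7, 6, 2, 5, 9]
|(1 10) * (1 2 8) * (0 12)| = |(0 12)(1 10 2 8)| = 4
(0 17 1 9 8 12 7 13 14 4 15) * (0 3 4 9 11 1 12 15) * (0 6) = (0 17 12 7 13 14 9 8 15 3 4 6)(1 11) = [17, 11, 2, 4, 6, 5, 0, 13, 15, 8, 10, 1, 7, 14, 9, 3, 16, 12]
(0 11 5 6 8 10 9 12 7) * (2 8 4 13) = (0 11 5 6 4 13 2 8 10 9 12 7) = [11, 1, 8, 3, 13, 6, 4, 0, 10, 12, 9, 5, 7, 2]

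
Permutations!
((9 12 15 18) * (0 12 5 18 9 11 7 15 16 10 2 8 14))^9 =(0 16 2 14 12 10 8)(5 7)(9 11)(15 18)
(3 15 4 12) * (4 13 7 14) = [0, 1, 2, 15, 12, 5, 6, 14, 8, 9, 10, 11, 3, 7, 4, 13] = (3 15 13 7 14 4 12)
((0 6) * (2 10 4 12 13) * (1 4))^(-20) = ((0 6)(1 4 12 13 2 10))^(-20) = (1 2 12)(4 10 13)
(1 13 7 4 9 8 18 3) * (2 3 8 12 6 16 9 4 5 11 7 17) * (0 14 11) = (0 14 11 7 5)(1 13 17 2 3)(6 16 9 12)(8 18) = [14, 13, 3, 1, 4, 0, 16, 5, 18, 12, 10, 7, 6, 17, 11, 15, 9, 2, 8]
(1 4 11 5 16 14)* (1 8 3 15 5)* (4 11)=(1 11)(3 15 5 16 14 8)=[0, 11, 2, 15, 4, 16, 6, 7, 3, 9, 10, 1, 12, 13, 8, 5, 14]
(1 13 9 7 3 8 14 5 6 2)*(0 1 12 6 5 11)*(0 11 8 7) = (0 1 13 9)(2 12 6)(3 7)(8 14) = [1, 13, 12, 7, 4, 5, 2, 3, 14, 0, 10, 11, 6, 9, 8]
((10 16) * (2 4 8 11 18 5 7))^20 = (2 7 5 18 11 8 4)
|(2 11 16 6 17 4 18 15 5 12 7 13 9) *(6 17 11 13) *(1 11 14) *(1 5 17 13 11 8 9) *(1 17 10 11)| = 40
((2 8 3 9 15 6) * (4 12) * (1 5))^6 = (15)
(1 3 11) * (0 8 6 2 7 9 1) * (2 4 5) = [8, 3, 7, 11, 5, 2, 4, 9, 6, 1, 10, 0] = (0 8 6 4 5 2 7 9 1 3 11)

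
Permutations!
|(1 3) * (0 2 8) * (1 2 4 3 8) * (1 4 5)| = |(0 5 1 8)(2 4 3)| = 12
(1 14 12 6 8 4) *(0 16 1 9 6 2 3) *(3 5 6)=(0 16 1 14 12 2 5 6 8 4 9 3)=[16, 14, 5, 0, 9, 6, 8, 7, 4, 3, 10, 11, 2, 13, 12, 15, 1]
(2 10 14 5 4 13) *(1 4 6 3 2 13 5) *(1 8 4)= (2 10 14 8 4 5 6 3)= [0, 1, 10, 2, 5, 6, 3, 7, 4, 9, 14, 11, 12, 13, 8]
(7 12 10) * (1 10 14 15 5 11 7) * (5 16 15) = (1 10)(5 11 7 12 14)(15 16) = [0, 10, 2, 3, 4, 11, 6, 12, 8, 9, 1, 7, 14, 13, 5, 16, 15]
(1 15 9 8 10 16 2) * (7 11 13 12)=[0, 15, 1, 3, 4, 5, 6, 11, 10, 8, 16, 13, 7, 12, 14, 9, 2]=(1 15 9 8 10 16 2)(7 11 13 12)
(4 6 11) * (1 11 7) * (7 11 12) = (1 12 7)(4 6 11) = [0, 12, 2, 3, 6, 5, 11, 1, 8, 9, 10, 4, 7]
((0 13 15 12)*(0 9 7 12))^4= ((0 13 15)(7 12 9))^4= (0 13 15)(7 12 9)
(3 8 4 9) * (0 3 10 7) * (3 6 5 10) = (0 6 5 10 7)(3 8 4 9) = [6, 1, 2, 8, 9, 10, 5, 0, 4, 3, 7]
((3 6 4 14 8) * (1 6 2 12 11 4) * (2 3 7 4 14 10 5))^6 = ((1 6)(2 12 11 14 8 7 4 10 5))^6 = (2 4 14)(5 7 11)(8 12 10)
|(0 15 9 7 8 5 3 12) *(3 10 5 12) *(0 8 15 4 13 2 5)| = |(0 4 13 2 5 10)(7 15 9)(8 12)| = 6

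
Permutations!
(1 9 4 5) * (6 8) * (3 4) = (1 9 3 4 5)(6 8) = [0, 9, 2, 4, 5, 1, 8, 7, 6, 3]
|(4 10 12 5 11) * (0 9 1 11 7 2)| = |(0 9 1 11 4 10 12 5 7 2)| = 10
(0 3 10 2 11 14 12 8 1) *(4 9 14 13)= (0 3 10 2 11 13 4 9 14 12 8 1)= [3, 0, 11, 10, 9, 5, 6, 7, 1, 14, 2, 13, 8, 4, 12]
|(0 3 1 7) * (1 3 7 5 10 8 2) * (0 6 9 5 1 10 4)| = |(0 7 6 9 5 4)(2 10 8)| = 6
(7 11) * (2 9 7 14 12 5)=(2 9 7 11 14 12 5)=[0, 1, 9, 3, 4, 2, 6, 11, 8, 7, 10, 14, 5, 13, 12]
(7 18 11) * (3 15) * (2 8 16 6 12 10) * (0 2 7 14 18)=(0 2 8 16 6 12 10 7)(3 15)(11 14 18)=[2, 1, 8, 15, 4, 5, 12, 0, 16, 9, 7, 14, 10, 13, 18, 3, 6, 17, 11]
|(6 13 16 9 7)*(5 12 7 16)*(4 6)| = |(4 6 13 5 12 7)(9 16)| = 6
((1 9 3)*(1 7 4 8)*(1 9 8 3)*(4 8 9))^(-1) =(1 9)(3 4 8 7)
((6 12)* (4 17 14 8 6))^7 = (4 17 14 8 6 12)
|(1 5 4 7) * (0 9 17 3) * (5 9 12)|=|(0 12 5 4 7 1 9 17 3)|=9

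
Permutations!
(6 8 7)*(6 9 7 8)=(7 9)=[0, 1, 2, 3, 4, 5, 6, 9, 8, 7]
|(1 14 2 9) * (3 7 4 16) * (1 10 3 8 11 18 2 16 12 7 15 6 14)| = |(2 9 10 3 15 6 14 16 8 11 18)(4 12 7)| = 33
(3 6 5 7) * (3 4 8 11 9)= (3 6 5 7 4 8 11 9)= [0, 1, 2, 6, 8, 7, 5, 4, 11, 3, 10, 9]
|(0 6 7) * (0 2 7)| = |(0 6)(2 7)| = 2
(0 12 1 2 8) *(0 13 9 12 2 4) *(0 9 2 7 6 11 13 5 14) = (0 7 6 11 13 2 8 5 14)(1 4 9 12) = [7, 4, 8, 3, 9, 14, 11, 6, 5, 12, 10, 13, 1, 2, 0]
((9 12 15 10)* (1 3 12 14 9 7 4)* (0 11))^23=(0 11)(1 12 10 4 3 15 7)(9 14)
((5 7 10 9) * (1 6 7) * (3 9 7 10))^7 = (10)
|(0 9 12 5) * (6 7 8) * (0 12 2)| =6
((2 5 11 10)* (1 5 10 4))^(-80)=(11)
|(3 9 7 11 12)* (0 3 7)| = |(0 3 9)(7 11 12)| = 3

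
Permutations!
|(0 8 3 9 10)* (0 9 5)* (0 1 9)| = |(0 8 3 5 1 9 10)| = 7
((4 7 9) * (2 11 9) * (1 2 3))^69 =(1 3 7 4 9 11 2)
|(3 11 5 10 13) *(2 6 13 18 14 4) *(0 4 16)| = |(0 4 2 6 13 3 11 5 10 18 14 16)| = 12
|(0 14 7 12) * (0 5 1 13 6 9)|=|(0 14 7 12 5 1 13 6 9)|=9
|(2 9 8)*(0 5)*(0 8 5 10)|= 4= |(0 10)(2 9 5 8)|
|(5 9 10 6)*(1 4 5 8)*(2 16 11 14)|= 28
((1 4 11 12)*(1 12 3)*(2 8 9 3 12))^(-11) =(1 8 11 3 2 4 9 12) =((1 4 11 12 2 8 9 3))^(-11)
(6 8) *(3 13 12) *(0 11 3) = (0 11 3 13 12)(6 8) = [11, 1, 2, 13, 4, 5, 8, 7, 6, 9, 10, 3, 0, 12]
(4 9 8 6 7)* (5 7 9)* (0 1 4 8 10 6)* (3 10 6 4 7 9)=[1, 7, 2, 10, 5, 9, 3, 8, 0, 6, 4]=(0 1 7 8)(3 10 4 5 9 6)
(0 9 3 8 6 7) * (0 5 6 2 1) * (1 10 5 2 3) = [9, 0, 10, 8, 4, 6, 7, 2, 3, 1, 5] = (0 9 1)(2 10 5 6 7)(3 8)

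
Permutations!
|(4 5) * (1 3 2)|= 6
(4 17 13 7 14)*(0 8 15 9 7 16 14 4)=[8, 1, 2, 3, 17, 5, 6, 4, 15, 7, 10, 11, 12, 16, 0, 9, 14, 13]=(0 8 15 9 7 4 17 13 16 14)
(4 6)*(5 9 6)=(4 5 9 6)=[0, 1, 2, 3, 5, 9, 4, 7, 8, 6]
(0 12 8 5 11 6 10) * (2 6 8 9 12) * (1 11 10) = (0 2 6 1 11 8 5 10)(9 12) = [2, 11, 6, 3, 4, 10, 1, 7, 5, 12, 0, 8, 9]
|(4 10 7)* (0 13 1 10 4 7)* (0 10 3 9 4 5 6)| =|(0 13 1 3 9 4 5 6)| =8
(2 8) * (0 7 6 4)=[7, 1, 8, 3, 0, 5, 4, 6, 2]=(0 7 6 4)(2 8)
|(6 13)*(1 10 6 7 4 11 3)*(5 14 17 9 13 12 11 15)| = 24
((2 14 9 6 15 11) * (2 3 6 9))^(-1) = (2 14)(3 11 15 6)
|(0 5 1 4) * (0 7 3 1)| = |(0 5)(1 4 7 3)| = 4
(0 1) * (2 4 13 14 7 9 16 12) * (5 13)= [1, 0, 4, 3, 5, 13, 6, 9, 8, 16, 10, 11, 2, 14, 7, 15, 12]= (0 1)(2 4 5 13 14 7 9 16 12)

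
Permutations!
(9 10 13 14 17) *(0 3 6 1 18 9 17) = (0 3 6 1 18 9 10 13 14) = [3, 18, 2, 6, 4, 5, 1, 7, 8, 10, 13, 11, 12, 14, 0, 15, 16, 17, 9]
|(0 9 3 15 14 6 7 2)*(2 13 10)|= 10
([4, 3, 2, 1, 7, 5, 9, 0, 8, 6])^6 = [0, 1, 2, 3, 4, 5, 6, 7, 8, 9]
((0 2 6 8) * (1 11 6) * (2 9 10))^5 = (0 11 10 8 1 9 6 2)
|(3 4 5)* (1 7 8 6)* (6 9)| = 15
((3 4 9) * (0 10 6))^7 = (0 10 6)(3 4 9)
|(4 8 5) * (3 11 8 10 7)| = |(3 11 8 5 4 10 7)| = 7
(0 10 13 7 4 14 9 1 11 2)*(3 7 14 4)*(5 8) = (0 10 13 14 9 1 11 2)(3 7)(5 8) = [10, 11, 0, 7, 4, 8, 6, 3, 5, 1, 13, 2, 12, 14, 9]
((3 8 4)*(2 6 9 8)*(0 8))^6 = (0 9 6 2 3 4 8)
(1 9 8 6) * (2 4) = [0, 9, 4, 3, 2, 5, 1, 7, 6, 8] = (1 9 8 6)(2 4)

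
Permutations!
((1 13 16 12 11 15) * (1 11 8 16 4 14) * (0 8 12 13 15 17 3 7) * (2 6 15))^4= (0 4 6 3 16 1 11)(2 17 8 14 15 7 13)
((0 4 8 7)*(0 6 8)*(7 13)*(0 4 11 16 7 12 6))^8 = (16)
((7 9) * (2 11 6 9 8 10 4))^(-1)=(2 4 10 8 7 9 6 11)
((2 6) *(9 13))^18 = ((2 6)(9 13))^18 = (13)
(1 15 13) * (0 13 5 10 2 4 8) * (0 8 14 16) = (0 13 1 15 5 10 2 4 14 16) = [13, 15, 4, 3, 14, 10, 6, 7, 8, 9, 2, 11, 12, 1, 16, 5, 0]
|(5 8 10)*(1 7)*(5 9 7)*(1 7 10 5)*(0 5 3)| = |(0 5 8 3)(9 10)| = 4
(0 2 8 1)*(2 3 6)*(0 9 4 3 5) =(0 5)(1 9 4 3 6 2 8) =[5, 9, 8, 6, 3, 0, 2, 7, 1, 4]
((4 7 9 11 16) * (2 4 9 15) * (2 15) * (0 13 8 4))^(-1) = (0 2 7 4 8 13)(9 16 11)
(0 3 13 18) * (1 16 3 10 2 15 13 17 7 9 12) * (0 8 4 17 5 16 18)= (0 10 2 15 13)(1 18 8 4 17 7 9 12)(3 5 16)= [10, 18, 15, 5, 17, 16, 6, 9, 4, 12, 2, 11, 1, 0, 14, 13, 3, 7, 8]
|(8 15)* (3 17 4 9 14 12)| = 6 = |(3 17 4 9 14 12)(8 15)|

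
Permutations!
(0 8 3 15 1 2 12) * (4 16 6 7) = [8, 2, 12, 15, 16, 5, 7, 4, 3, 9, 10, 11, 0, 13, 14, 1, 6] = (0 8 3 15 1 2 12)(4 16 6 7)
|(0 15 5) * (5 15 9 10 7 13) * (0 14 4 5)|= |(15)(0 9 10 7 13)(4 5 14)|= 15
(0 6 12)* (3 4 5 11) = (0 6 12)(3 4 5 11) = [6, 1, 2, 4, 5, 11, 12, 7, 8, 9, 10, 3, 0]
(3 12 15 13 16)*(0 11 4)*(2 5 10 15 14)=(0 11 4)(2 5 10 15 13 16 3 12 14)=[11, 1, 5, 12, 0, 10, 6, 7, 8, 9, 15, 4, 14, 16, 2, 13, 3]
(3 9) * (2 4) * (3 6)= [0, 1, 4, 9, 2, 5, 3, 7, 8, 6]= (2 4)(3 9 6)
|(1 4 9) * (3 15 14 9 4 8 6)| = |(1 8 6 3 15 14 9)| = 7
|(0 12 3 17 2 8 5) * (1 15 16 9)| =|(0 12 3 17 2 8 5)(1 15 16 9)| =28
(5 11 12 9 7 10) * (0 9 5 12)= (0 9 7 10 12 5 11)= [9, 1, 2, 3, 4, 11, 6, 10, 8, 7, 12, 0, 5]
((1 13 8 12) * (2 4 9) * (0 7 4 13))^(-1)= ((0 7 4 9 2 13 8 12 1))^(-1)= (0 1 12 8 13 2 9 4 7)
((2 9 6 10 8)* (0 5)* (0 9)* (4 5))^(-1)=((0 4 5 9 6 10 8 2))^(-1)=(0 2 8 10 6 9 5 4)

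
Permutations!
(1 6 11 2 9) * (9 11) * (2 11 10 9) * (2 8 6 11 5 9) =[0, 11, 10, 3, 4, 9, 8, 7, 6, 1, 2, 5] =(1 11 5 9)(2 10)(6 8)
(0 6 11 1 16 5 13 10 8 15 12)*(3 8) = (0 6 11 1 16 5 13 10 3 8 15 12) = [6, 16, 2, 8, 4, 13, 11, 7, 15, 9, 3, 1, 0, 10, 14, 12, 5]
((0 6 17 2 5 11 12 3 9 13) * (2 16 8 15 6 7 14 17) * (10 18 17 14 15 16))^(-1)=((0 7 15 6 2 5 11 12 3 9 13)(8 16)(10 18 17))^(-1)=(0 13 9 3 12 11 5 2 6 15 7)(8 16)(10 17 18)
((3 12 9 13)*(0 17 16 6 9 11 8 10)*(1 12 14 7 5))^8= ((0 17 16 6 9 13 3 14 7 5 1 12 11 8 10))^8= (0 7 17 5 16 1 6 12 9 11 13 8 3 10 14)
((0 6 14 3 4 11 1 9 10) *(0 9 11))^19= ((0 6 14 3 4)(1 11)(9 10))^19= (0 4 3 14 6)(1 11)(9 10)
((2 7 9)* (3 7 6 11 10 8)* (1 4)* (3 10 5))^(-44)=(2 7 5 6 9 3 11)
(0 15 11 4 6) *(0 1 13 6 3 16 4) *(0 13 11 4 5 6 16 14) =(0 15 4 3 14)(1 11 13 16 5 6) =[15, 11, 2, 14, 3, 6, 1, 7, 8, 9, 10, 13, 12, 16, 0, 4, 5]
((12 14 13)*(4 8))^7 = ((4 8)(12 14 13))^7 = (4 8)(12 14 13)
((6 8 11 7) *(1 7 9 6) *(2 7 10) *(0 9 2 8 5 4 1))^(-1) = ((0 9 6 5 4 1 10 8 11 2 7))^(-1) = (0 7 2 11 8 10 1 4 5 6 9)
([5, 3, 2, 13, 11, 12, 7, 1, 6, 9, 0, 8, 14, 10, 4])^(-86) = [11, 5, 2, 12, 1, 8, 10, 0, 13, 9, 4, 3, 6, 14, 7]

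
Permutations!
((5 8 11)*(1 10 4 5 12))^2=(1 4 8 12 10 5 11)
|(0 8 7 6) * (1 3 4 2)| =|(0 8 7 6)(1 3 4 2)| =4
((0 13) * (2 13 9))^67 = ((0 9 2 13))^67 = (0 13 2 9)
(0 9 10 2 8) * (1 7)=(0 9 10 2 8)(1 7)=[9, 7, 8, 3, 4, 5, 6, 1, 0, 10, 2]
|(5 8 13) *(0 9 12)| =|(0 9 12)(5 8 13)| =3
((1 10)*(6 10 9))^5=((1 9 6 10))^5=(1 9 6 10)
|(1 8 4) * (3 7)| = 6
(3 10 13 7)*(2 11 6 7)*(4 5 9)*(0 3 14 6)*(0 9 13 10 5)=(0 3 5 13 2 11 9 4)(6 7 14)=[3, 1, 11, 5, 0, 13, 7, 14, 8, 4, 10, 9, 12, 2, 6]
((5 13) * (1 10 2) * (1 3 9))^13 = ((1 10 2 3 9)(5 13))^13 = (1 3 10 9 2)(5 13)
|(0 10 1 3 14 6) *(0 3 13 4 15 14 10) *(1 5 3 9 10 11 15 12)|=|(1 13 4 12)(3 11 15 14 6 9 10 5)|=8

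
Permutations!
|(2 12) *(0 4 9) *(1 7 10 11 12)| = 6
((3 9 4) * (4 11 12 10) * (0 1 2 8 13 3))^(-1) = ((0 1 2 8 13 3 9 11 12 10 4))^(-1) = (0 4 10 12 11 9 3 13 8 2 1)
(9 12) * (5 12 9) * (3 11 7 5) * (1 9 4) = (1 9 4)(3 11 7 5 12) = [0, 9, 2, 11, 1, 12, 6, 5, 8, 4, 10, 7, 3]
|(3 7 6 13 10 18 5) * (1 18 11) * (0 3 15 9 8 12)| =14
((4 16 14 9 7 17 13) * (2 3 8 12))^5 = ((2 3 8 12)(4 16 14 9 7 17 13))^5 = (2 3 8 12)(4 17 9 16 13 7 14)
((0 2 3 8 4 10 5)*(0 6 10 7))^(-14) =((0 2 3 8 4 7)(5 6 10))^(-14) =(0 4 3)(2 7 8)(5 6 10)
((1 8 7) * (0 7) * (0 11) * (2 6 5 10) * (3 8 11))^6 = ((0 7 1 11)(2 6 5 10)(3 8))^6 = (0 1)(2 5)(6 10)(7 11)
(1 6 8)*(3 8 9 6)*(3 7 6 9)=[0, 7, 2, 8, 4, 5, 3, 6, 1, 9]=(9)(1 7 6 3 8)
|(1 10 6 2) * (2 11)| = 5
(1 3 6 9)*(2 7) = [0, 3, 7, 6, 4, 5, 9, 2, 8, 1] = (1 3 6 9)(2 7)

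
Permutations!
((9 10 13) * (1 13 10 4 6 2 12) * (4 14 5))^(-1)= (1 12 2 6 4 5 14 9 13)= ((1 13 9 14 5 4 6 2 12))^(-1)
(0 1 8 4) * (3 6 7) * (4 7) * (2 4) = (0 1 8 7 3 6 2 4) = [1, 8, 4, 6, 0, 5, 2, 3, 7]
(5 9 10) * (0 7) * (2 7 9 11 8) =(0 9 10 5 11 8 2 7) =[9, 1, 7, 3, 4, 11, 6, 0, 2, 10, 5, 8]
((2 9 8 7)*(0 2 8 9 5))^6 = ((9)(0 2 5)(7 8))^6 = (9)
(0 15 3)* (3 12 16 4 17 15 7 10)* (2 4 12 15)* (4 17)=(0 7 10 3)(2 17)(12 16)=[7, 1, 17, 0, 4, 5, 6, 10, 8, 9, 3, 11, 16, 13, 14, 15, 12, 2]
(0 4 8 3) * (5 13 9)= (0 4 8 3)(5 13 9)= [4, 1, 2, 0, 8, 13, 6, 7, 3, 5, 10, 11, 12, 9]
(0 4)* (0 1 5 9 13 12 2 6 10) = (0 4 1 5 9 13 12 2 6 10) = [4, 5, 6, 3, 1, 9, 10, 7, 8, 13, 0, 11, 2, 12]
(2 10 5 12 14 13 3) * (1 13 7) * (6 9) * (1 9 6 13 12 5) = (1 12 14 7 9 13 3 2 10) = [0, 12, 10, 2, 4, 5, 6, 9, 8, 13, 1, 11, 14, 3, 7]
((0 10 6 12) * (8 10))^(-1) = (0 12 6 10 8)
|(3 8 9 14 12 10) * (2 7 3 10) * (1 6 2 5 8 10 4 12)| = 12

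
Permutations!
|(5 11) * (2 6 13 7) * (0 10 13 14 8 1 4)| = 10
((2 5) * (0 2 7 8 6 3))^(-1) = (0 3 6 8 7 5 2)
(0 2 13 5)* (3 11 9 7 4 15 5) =(0 2 13 3 11 9 7 4 15 5) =[2, 1, 13, 11, 15, 0, 6, 4, 8, 7, 10, 9, 12, 3, 14, 5]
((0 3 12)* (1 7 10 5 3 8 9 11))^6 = (0 10 9 3 1)(5 11 12 7 8)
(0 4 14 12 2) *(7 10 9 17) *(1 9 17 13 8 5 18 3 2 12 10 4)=(0 1 9 13 8 5 18 3 2)(4 14 10 17 7)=[1, 9, 0, 2, 14, 18, 6, 4, 5, 13, 17, 11, 12, 8, 10, 15, 16, 7, 3]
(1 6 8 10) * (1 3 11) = (1 6 8 10 3 11) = [0, 6, 2, 11, 4, 5, 8, 7, 10, 9, 3, 1]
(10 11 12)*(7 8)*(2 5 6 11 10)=(2 5 6 11 12)(7 8)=[0, 1, 5, 3, 4, 6, 11, 8, 7, 9, 10, 12, 2]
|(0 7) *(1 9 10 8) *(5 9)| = 10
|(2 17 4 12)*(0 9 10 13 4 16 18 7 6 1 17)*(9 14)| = 24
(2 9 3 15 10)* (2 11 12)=(2 9 3 15 10 11 12)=[0, 1, 9, 15, 4, 5, 6, 7, 8, 3, 11, 12, 2, 13, 14, 10]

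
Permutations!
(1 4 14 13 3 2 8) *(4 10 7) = [0, 10, 8, 2, 14, 5, 6, 4, 1, 9, 7, 11, 12, 3, 13] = (1 10 7 4 14 13 3 2 8)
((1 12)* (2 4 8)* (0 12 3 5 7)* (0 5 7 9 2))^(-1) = (0 8 4 2 9 5 7 3 1 12)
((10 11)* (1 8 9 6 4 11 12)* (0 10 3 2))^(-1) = ((0 10 12 1 8 9 6 4 11 3 2))^(-1) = (0 2 3 11 4 6 9 8 1 12 10)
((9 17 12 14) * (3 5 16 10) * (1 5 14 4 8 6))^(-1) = ((1 5 16 10 3 14 9 17 12 4 8 6))^(-1) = (1 6 8 4 12 17 9 14 3 10 16 5)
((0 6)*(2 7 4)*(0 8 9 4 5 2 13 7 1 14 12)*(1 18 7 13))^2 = ((0 6 8 9 4 1 14 12)(2 18 7 5))^2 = (0 8 4 14)(1 12 6 9)(2 7)(5 18)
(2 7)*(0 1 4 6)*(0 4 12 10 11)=(0 1 12 10 11)(2 7)(4 6)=[1, 12, 7, 3, 6, 5, 4, 2, 8, 9, 11, 0, 10]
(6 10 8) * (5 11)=(5 11)(6 10 8)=[0, 1, 2, 3, 4, 11, 10, 7, 6, 9, 8, 5]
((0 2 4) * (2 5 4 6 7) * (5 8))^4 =(8)(2 6 7) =((0 8 5 4)(2 6 7))^4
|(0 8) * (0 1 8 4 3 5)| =|(0 4 3 5)(1 8)| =4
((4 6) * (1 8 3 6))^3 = (1 6 8 4 3)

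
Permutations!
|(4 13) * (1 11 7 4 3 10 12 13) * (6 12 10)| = |(1 11 7 4)(3 6 12 13)| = 4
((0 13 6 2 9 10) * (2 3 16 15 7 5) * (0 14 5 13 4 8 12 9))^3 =((0 4 8 12 9 10 14 5 2)(3 16 15 7 13 6))^3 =(0 12 14)(2 8 10)(3 7)(4 9 5)(6 15)(13 16)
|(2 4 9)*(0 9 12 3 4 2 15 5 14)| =|(0 9 15 5 14)(3 4 12)| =15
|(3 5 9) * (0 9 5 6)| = 4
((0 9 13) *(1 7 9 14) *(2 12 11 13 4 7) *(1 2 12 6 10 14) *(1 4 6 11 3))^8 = ((0 4 7 9 6 10 14 2 11 13)(1 12 3))^8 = (0 11 14 6 7)(1 3 12)(2 10 9 4 13)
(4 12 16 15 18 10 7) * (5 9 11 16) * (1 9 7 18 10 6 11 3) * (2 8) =[0, 9, 8, 1, 12, 7, 11, 4, 2, 3, 18, 16, 5, 13, 14, 10, 15, 17, 6] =(1 9 3)(2 8)(4 12 5 7)(6 11 16 15 10 18)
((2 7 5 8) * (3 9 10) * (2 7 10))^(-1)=((2 10 3 9)(5 8 7))^(-1)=(2 9 3 10)(5 7 8)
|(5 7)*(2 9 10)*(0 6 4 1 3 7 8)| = 24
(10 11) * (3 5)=(3 5)(10 11)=[0, 1, 2, 5, 4, 3, 6, 7, 8, 9, 11, 10]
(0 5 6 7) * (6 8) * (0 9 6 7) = (0 5 8 7 9 6) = [5, 1, 2, 3, 4, 8, 0, 9, 7, 6]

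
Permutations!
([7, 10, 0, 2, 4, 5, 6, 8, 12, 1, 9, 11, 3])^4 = (0 3 8)(1 10 9)(2 12 7)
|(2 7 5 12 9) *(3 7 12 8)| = |(2 12 9)(3 7 5 8)| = 12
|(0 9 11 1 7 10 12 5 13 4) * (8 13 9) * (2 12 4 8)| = |(0 2 12 5 9 11 1 7 10 4)(8 13)| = 10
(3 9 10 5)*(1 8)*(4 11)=(1 8)(3 9 10 5)(4 11)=[0, 8, 2, 9, 11, 3, 6, 7, 1, 10, 5, 4]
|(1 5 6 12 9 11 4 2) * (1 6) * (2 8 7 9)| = 30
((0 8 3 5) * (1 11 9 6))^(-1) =(0 5 3 8)(1 6 9 11)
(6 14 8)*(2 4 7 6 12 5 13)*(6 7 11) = (2 4 11 6 14 8 12 5 13) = [0, 1, 4, 3, 11, 13, 14, 7, 12, 9, 10, 6, 5, 2, 8]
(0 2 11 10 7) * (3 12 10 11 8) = (0 2 8 3 12 10 7) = [2, 1, 8, 12, 4, 5, 6, 0, 3, 9, 7, 11, 10]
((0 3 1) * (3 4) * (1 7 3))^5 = ((0 4 1)(3 7))^5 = (0 1 4)(3 7)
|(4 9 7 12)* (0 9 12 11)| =|(0 9 7 11)(4 12)| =4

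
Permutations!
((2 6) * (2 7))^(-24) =((2 6 7))^(-24) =(7)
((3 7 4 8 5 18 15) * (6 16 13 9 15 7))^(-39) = (3 13)(4 8 5 18 7)(6 9)(15 16) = ((3 6 16 13 9 15)(4 8 5 18 7))^(-39)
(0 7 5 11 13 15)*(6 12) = [7, 1, 2, 3, 4, 11, 12, 5, 8, 9, 10, 13, 6, 15, 14, 0] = (0 7 5 11 13 15)(6 12)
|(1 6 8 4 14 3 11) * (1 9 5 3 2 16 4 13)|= 4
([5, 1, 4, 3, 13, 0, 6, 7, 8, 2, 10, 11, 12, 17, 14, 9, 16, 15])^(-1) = [5, 1, 9, 3, 2, 0, 6, 7, 8, 15, 10, 11, 12, 4, 14, 17, 16, 13]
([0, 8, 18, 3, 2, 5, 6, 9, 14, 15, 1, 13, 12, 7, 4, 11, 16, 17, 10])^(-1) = (1 10 18 2 4 14 8)(7 13 11 15 9)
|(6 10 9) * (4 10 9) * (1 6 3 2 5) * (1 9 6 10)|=12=|(1 10 4)(2 5 9 3)|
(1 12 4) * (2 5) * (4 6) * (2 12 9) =(1 9 2 5 12 6 4) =[0, 9, 5, 3, 1, 12, 4, 7, 8, 2, 10, 11, 6]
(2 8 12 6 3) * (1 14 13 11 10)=(1 14 13 11 10)(2 8 12 6 3)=[0, 14, 8, 2, 4, 5, 3, 7, 12, 9, 1, 10, 6, 11, 13]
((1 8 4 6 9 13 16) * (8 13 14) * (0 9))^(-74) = (0 4 14)(1 13 16)(6 8 9)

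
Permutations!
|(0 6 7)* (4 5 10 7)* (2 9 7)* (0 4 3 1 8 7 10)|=|(0 6 3 1 8 7 4 5)(2 9 10)|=24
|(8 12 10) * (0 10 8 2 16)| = 4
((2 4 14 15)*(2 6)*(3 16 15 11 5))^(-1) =((2 4 14 11 5 3 16 15 6))^(-1) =(2 6 15 16 3 5 11 14 4)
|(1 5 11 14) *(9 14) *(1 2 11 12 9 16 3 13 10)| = 11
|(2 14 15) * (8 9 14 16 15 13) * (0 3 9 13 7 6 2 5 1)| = |(0 3 9 14 7 6 2 16 15 5 1)(8 13)| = 22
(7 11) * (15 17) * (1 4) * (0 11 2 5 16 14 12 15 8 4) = (0 11 7 2 5 16 14 12 15 17 8 4 1) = [11, 0, 5, 3, 1, 16, 6, 2, 4, 9, 10, 7, 15, 13, 12, 17, 14, 8]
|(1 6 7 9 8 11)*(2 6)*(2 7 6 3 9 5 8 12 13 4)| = |(1 7 5 8 11)(2 3 9 12 13 4)| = 30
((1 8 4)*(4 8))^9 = ((8)(1 4))^9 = (8)(1 4)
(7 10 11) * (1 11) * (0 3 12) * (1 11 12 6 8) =(0 3 6 8 1 12)(7 10 11) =[3, 12, 2, 6, 4, 5, 8, 10, 1, 9, 11, 7, 0]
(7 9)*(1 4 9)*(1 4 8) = (1 8)(4 9 7) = [0, 8, 2, 3, 9, 5, 6, 4, 1, 7]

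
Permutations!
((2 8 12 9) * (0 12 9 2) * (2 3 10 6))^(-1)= ((0 12 3 10 6 2 8 9))^(-1)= (0 9 8 2 6 10 3 12)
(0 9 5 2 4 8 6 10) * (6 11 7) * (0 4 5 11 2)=(0 9 11 7 6 10 4 8 2 5)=[9, 1, 5, 3, 8, 0, 10, 6, 2, 11, 4, 7]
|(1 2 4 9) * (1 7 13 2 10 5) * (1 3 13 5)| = |(1 10)(2 4 9 7 5 3 13)| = 14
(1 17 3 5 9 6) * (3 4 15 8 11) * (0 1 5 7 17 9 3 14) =[1, 9, 2, 7, 15, 3, 5, 17, 11, 6, 10, 14, 12, 13, 0, 8, 16, 4] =(0 1 9 6 5 3 7 17 4 15 8 11 14)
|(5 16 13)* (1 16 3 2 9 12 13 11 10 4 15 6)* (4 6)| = 30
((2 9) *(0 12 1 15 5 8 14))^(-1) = ((0 12 1 15 5 8 14)(2 9))^(-1) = (0 14 8 5 15 1 12)(2 9)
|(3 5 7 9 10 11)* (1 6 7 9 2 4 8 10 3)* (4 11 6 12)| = 9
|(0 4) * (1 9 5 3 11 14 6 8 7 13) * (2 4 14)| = 13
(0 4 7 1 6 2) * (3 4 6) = [6, 3, 0, 4, 7, 5, 2, 1] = (0 6 2)(1 3 4 7)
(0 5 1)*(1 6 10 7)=(0 5 6 10 7 1)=[5, 0, 2, 3, 4, 6, 10, 1, 8, 9, 7]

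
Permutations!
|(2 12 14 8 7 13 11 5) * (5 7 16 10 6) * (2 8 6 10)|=21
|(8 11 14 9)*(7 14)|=5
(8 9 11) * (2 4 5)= (2 4 5)(8 9 11)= [0, 1, 4, 3, 5, 2, 6, 7, 9, 11, 10, 8]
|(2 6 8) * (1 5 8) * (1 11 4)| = 7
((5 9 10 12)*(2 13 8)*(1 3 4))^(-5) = (1 3 4)(2 13 8)(5 12 10 9)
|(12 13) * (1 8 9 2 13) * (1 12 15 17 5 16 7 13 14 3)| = |(1 8 9 2 14 3)(5 16 7 13 15 17)| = 6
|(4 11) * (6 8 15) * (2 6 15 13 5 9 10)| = 14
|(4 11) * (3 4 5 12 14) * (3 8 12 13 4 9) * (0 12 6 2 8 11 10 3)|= 30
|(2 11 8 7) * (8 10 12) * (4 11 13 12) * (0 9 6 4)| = 30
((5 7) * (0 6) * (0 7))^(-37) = ((0 6 7 5))^(-37) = (0 5 7 6)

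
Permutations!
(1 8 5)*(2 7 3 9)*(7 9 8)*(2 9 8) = (9)(1 7 3 2 8 5) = [0, 7, 8, 2, 4, 1, 6, 3, 5, 9]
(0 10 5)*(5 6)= (0 10 6 5)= [10, 1, 2, 3, 4, 0, 5, 7, 8, 9, 6]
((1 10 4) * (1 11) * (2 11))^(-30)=((1 10 4 2 11))^(-30)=(11)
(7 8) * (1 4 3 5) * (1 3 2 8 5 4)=[0, 1, 8, 4, 2, 3, 6, 5, 7]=(2 8 7 5 3 4)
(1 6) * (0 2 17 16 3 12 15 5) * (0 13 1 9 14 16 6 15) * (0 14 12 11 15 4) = (0 2 17 6 9 12 14 16 3 11 15 5 13 1 4) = [2, 4, 17, 11, 0, 13, 9, 7, 8, 12, 10, 15, 14, 1, 16, 5, 3, 6]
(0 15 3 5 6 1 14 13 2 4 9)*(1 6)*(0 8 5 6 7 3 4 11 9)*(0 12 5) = (0 15 4 12 5 1 14 13 2 11 9 8)(3 6 7) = [15, 14, 11, 6, 12, 1, 7, 3, 0, 8, 10, 9, 5, 2, 13, 4]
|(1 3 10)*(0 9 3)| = 5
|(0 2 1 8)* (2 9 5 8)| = 4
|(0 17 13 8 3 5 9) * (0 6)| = 8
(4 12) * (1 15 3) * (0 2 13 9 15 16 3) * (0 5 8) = [2, 16, 13, 1, 12, 8, 6, 7, 0, 15, 10, 11, 4, 9, 14, 5, 3] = (0 2 13 9 15 5 8)(1 16 3)(4 12)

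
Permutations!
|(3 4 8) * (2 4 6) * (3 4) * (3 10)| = 4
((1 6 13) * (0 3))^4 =((0 3)(1 6 13))^4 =(1 6 13)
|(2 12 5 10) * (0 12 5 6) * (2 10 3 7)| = 12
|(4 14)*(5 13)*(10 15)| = 2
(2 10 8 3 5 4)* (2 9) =(2 10 8 3 5 4 9) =[0, 1, 10, 5, 9, 4, 6, 7, 3, 2, 8]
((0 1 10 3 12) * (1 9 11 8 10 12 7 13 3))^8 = ((0 9 11 8 10 1 12)(3 7 13))^8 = (0 9 11 8 10 1 12)(3 13 7)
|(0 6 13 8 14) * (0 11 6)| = |(6 13 8 14 11)| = 5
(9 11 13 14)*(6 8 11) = (6 8 11 13 14 9) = [0, 1, 2, 3, 4, 5, 8, 7, 11, 6, 10, 13, 12, 14, 9]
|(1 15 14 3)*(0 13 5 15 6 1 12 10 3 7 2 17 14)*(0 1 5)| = |(0 13)(1 6 5 15)(2 17 14 7)(3 12 10)| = 12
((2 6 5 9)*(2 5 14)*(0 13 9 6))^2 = ((0 13 9 5 6 14 2))^2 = (0 9 6 2 13 5 14)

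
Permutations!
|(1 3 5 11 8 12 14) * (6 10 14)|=9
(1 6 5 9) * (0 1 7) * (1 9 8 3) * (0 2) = (0 9 7 2)(1 6 5 8 3) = [9, 6, 0, 1, 4, 8, 5, 2, 3, 7]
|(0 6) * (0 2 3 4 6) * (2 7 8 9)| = 7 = |(2 3 4 6 7 8 9)|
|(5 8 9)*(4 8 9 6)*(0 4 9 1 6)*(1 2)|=|(0 4 8)(1 6 9 5 2)|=15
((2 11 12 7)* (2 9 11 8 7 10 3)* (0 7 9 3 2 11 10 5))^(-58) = ((0 7 3 11 12 5)(2 8 9 10))^(-58) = (0 3 12)(2 9)(5 7 11)(8 10)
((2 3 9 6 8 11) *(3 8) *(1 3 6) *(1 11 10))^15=((1 3 9 11 2 8 10))^15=(1 3 9 11 2 8 10)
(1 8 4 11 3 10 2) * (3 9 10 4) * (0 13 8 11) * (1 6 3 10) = (0 13 8 10 2 6 3 4)(1 11 9) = [13, 11, 6, 4, 0, 5, 3, 7, 10, 1, 2, 9, 12, 8]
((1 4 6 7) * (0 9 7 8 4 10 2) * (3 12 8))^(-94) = (0 7 10)(1 2 9)(3 12 8 4 6)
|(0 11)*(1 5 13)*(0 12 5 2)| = |(0 11 12 5 13 1 2)| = 7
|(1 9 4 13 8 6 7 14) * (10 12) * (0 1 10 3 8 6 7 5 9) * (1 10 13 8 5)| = |(0 10 12 3 5 9 4 8 7 14 13 6 1)| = 13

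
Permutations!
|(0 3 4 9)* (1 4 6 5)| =7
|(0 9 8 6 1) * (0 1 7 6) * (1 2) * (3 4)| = |(0 9 8)(1 2)(3 4)(6 7)| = 6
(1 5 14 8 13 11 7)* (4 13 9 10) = [0, 5, 2, 3, 13, 14, 6, 1, 9, 10, 4, 7, 12, 11, 8] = (1 5 14 8 9 10 4 13 11 7)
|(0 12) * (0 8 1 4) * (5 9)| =|(0 12 8 1 4)(5 9)| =10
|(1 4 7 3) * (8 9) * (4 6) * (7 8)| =|(1 6 4 8 9 7 3)| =7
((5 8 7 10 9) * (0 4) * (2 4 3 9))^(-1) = (0 4 2 10 7 8 5 9 3)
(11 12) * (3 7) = (3 7)(11 12) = [0, 1, 2, 7, 4, 5, 6, 3, 8, 9, 10, 12, 11]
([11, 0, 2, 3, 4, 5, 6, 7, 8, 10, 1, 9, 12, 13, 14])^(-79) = [11, 0, 2, 3, 4, 5, 6, 7, 8, 10, 1, 9, 12, 13, 14]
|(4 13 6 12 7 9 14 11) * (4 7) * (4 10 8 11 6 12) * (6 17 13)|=18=|(4 6)(7 9 14 17 13 12 10 8 11)|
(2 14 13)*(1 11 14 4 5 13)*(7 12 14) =(1 11 7 12 14)(2 4 5 13) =[0, 11, 4, 3, 5, 13, 6, 12, 8, 9, 10, 7, 14, 2, 1]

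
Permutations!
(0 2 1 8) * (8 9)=(0 2 1 9 8)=[2, 9, 1, 3, 4, 5, 6, 7, 0, 8]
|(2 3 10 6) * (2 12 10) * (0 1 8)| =6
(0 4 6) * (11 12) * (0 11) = [4, 1, 2, 3, 6, 5, 11, 7, 8, 9, 10, 12, 0] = (0 4 6 11 12)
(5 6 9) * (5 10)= (5 6 9 10)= [0, 1, 2, 3, 4, 6, 9, 7, 8, 10, 5]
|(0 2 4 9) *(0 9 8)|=|(9)(0 2 4 8)|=4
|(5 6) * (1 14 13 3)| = 4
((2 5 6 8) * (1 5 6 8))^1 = ((1 5 8 2 6))^1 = (1 5 8 2 6)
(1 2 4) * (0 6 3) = (0 6 3)(1 2 4) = [6, 2, 4, 0, 1, 5, 3]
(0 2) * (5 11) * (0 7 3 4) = (0 2 7 3 4)(5 11) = [2, 1, 7, 4, 0, 11, 6, 3, 8, 9, 10, 5]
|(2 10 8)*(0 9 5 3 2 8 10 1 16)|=|(0 9 5 3 2 1 16)|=7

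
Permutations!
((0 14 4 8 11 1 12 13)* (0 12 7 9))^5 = (0 1 4 9 11 14 7 8)(12 13)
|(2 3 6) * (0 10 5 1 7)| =15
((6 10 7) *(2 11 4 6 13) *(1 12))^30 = (2 4 10 13 11 6 7)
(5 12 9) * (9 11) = (5 12 11 9) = [0, 1, 2, 3, 4, 12, 6, 7, 8, 5, 10, 9, 11]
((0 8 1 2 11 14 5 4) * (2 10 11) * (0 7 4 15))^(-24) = (15)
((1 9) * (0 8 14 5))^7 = ((0 8 14 5)(1 9))^7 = (0 5 14 8)(1 9)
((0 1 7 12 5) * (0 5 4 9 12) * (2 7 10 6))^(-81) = (12)(0 6)(1 2)(7 10)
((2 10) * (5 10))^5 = ((2 5 10))^5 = (2 10 5)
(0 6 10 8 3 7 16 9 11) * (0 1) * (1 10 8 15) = (0 6 8 3 7 16 9 11 10 15 1) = [6, 0, 2, 7, 4, 5, 8, 16, 3, 11, 15, 10, 12, 13, 14, 1, 9]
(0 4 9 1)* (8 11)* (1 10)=(0 4 9 10 1)(8 11)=[4, 0, 2, 3, 9, 5, 6, 7, 11, 10, 1, 8]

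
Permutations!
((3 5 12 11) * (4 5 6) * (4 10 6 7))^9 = ((3 7 4 5 12 11)(6 10))^9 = (3 5)(4 11)(6 10)(7 12)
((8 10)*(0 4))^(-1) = (0 4)(8 10)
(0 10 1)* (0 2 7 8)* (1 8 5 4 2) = (0 10 8)(2 7 5 4) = [10, 1, 7, 3, 2, 4, 6, 5, 0, 9, 8]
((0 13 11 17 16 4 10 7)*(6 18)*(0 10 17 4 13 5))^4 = (18)(4 11 13 16 17)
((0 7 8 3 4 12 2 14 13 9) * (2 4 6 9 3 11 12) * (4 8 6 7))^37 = (0 4 2 14 13 3 7 6 9)(8 11 12)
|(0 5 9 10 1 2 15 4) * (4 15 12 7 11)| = 10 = |(15)(0 5 9 10 1 2 12 7 11 4)|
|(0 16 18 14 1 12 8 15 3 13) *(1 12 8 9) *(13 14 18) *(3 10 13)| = |(18)(0 16 3 14 12 9 1 8 15 10 13)| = 11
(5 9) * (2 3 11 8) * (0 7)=[7, 1, 3, 11, 4, 9, 6, 0, 2, 5, 10, 8]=(0 7)(2 3 11 8)(5 9)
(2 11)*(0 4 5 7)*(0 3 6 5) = [4, 1, 11, 6, 0, 7, 5, 3, 8, 9, 10, 2] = (0 4)(2 11)(3 6 5 7)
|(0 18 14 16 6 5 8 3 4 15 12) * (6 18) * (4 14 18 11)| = |(18)(0 6 5 8 3 14 16 11 4 15 12)| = 11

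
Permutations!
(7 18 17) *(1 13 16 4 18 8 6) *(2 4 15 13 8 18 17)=[0, 8, 4, 3, 17, 5, 1, 18, 6, 9, 10, 11, 12, 16, 14, 13, 15, 7, 2]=(1 8 6)(2 4 17 7 18)(13 16 15)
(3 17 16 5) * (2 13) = (2 13)(3 17 16 5) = [0, 1, 13, 17, 4, 3, 6, 7, 8, 9, 10, 11, 12, 2, 14, 15, 5, 16]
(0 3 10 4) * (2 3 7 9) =(0 7 9 2 3 10 4) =[7, 1, 3, 10, 0, 5, 6, 9, 8, 2, 4]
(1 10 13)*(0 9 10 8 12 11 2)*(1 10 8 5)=(0 9 8 12 11 2)(1 5)(10 13)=[9, 5, 0, 3, 4, 1, 6, 7, 12, 8, 13, 2, 11, 10]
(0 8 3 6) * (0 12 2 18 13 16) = (0 8 3 6 12 2 18 13 16) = [8, 1, 18, 6, 4, 5, 12, 7, 3, 9, 10, 11, 2, 16, 14, 15, 0, 17, 13]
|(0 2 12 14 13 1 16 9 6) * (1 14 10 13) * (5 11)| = |(0 2 12 10 13 14 1 16 9 6)(5 11)| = 10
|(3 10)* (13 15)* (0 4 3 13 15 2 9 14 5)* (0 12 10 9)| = |(15)(0 4 3 9 14 5 12 10 13 2)| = 10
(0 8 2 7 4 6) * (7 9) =(0 8 2 9 7 4 6) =[8, 1, 9, 3, 6, 5, 0, 4, 2, 7]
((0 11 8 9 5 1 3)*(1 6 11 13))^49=((0 13 1 3)(5 6 11 8 9))^49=(0 13 1 3)(5 9 8 11 6)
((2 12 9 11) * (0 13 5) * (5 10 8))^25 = ((0 13 10 8 5)(2 12 9 11))^25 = (13)(2 12 9 11)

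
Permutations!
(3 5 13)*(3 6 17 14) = (3 5 13 6 17 14) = [0, 1, 2, 5, 4, 13, 17, 7, 8, 9, 10, 11, 12, 6, 3, 15, 16, 14]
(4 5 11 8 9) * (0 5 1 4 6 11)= (0 5)(1 4)(6 11 8 9)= [5, 4, 2, 3, 1, 0, 11, 7, 9, 6, 10, 8]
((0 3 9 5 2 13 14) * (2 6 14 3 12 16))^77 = (0 5 13 12 6 3 16 14 9 2)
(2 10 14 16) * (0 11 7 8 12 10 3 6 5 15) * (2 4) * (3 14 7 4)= (0 11 4 2 14 16 3 6 5 15)(7 8 12 10)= [11, 1, 14, 6, 2, 15, 5, 8, 12, 9, 7, 4, 10, 13, 16, 0, 3]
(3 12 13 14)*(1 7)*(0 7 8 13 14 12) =[7, 8, 2, 0, 4, 5, 6, 1, 13, 9, 10, 11, 14, 12, 3] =(0 7 1 8 13 12 14 3)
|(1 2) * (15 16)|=2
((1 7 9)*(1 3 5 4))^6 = ((1 7 9 3 5 4))^6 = (9)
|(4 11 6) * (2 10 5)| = |(2 10 5)(4 11 6)| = 3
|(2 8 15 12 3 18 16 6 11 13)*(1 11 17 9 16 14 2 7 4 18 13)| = |(1 11)(2 8 15 12 3 13 7 4 18 14)(6 17 9 16)| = 20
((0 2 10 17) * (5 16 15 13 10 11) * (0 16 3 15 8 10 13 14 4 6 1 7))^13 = (0 11 3 14 6 7 2 5 15 4 1)(8 10 17 16) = ((0 2 11 5 3 15 14 4 6 1 7)(8 10 17 16))^13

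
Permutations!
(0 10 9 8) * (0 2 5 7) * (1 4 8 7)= (0 10 9 7)(1 4 8 2 5)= [10, 4, 5, 3, 8, 1, 6, 0, 2, 7, 9]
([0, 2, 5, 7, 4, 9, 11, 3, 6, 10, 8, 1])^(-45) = [0, 9, 10, 7, 4, 8, 2, 3, 1, 6, 11, 5]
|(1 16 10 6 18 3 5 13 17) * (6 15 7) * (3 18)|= |(18)(1 16 10 15 7 6 3 5 13 17)|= 10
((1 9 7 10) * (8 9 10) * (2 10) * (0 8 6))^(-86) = ((0 8 9 7 6)(1 2 10))^(-86) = (0 6 7 9 8)(1 2 10)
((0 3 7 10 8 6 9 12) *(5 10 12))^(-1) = (0 12 7 3)(5 9 6 8 10)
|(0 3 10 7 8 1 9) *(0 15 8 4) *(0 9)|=|(0 3 10 7 4 9 15 8 1)|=9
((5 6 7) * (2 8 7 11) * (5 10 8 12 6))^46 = ((2 12 6 11)(7 10 8))^46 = (2 6)(7 10 8)(11 12)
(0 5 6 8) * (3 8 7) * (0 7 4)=(0 5 6 4)(3 8 7)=[5, 1, 2, 8, 0, 6, 4, 3, 7]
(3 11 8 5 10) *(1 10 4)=(1 10 3 11 8 5 4)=[0, 10, 2, 11, 1, 4, 6, 7, 5, 9, 3, 8]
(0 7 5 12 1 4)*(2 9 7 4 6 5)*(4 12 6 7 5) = (0 12 1 7 2 9 5 6 4) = [12, 7, 9, 3, 0, 6, 4, 2, 8, 5, 10, 11, 1]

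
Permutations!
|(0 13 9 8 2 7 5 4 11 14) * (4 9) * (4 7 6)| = 11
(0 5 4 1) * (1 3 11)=(0 5 4 3 11 1)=[5, 0, 2, 11, 3, 4, 6, 7, 8, 9, 10, 1]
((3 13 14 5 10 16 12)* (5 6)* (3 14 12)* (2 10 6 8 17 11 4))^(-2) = ((2 10 16 3 13 12 14 8 17 11 4)(5 6))^(-2) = (2 11 8 12 3 10 4 17 14 13 16)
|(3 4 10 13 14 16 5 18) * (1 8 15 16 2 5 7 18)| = 13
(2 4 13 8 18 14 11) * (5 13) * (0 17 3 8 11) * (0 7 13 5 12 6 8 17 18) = [18, 1, 4, 17, 12, 5, 8, 13, 0, 9, 10, 2, 6, 11, 7, 15, 16, 3, 14] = (0 18 14 7 13 11 2 4 12 6 8)(3 17)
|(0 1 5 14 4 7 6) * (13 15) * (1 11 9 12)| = 10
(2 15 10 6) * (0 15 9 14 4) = [15, 1, 9, 3, 0, 5, 2, 7, 8, 14, 6, 11, 12, 13, 4, 10] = (0 15 10 6 2 9 14 4)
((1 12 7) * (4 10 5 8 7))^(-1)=((1 12 4 10 5 8 7))^(-1)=(1 7 8 5 10 4 12)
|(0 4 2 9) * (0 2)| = |(0 4)(2 9)| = 2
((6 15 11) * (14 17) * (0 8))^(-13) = (0 8)(6 11 15)(14 17)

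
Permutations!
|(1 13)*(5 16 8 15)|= |(1 13)(5 16 8 15)|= 4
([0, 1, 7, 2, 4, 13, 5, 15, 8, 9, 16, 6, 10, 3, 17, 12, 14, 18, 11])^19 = [0, 1, 16, 10, 4, 15, 7, 14, 8, 9, 11, 2, 18, 12, 5, 17, 6, 13, 3]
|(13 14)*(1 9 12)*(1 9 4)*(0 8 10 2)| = |(0 8 10 2)(1 4)(9 12)(13 14)| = 4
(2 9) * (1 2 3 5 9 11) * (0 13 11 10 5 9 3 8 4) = [13, 2, 10, 9, 0, 3, 6, 7, 4, 8, 5, 1, 12, 11] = (0 13 11 1 2 10 5 3 9 8 4)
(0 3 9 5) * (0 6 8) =(0 3 9 5 6 8) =[3, 1, 2, 9, 4, 6, 8, 7, 0, 5]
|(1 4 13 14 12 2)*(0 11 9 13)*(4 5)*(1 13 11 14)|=|(0 14 12 2 13 1 5 4)(9 11)|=8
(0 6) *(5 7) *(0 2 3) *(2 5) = (0 6 5 7 2 3) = [6, 1, 3, 0, 4, 7, 5, 2]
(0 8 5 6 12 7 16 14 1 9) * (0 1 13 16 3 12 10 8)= (1 9)(3 12 7)(5 6 10 8)(13 16 14)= [0, 9, 2, 12, 4, 6, 10, 3, 5, 1, 8, 11, 7, 16, 13, 15, 14]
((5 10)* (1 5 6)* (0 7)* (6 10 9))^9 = ((10)(0 7)(1 5 9 6))^9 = (10)(0 7)(1 5 9 6)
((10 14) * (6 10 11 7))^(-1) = ((6 10 14 11 7))^(-1) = (6 7 11 14 10)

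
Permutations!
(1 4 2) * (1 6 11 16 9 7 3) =(1 4 2 6 11 16 9 7 3) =[0, 4, 6, 1, 2, 5, 11, 3, 8, 7, 10, 16, 12, 13, 14, 15, 9]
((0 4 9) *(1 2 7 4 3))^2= ((0 3 1 2 7 4 9))^2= (0 1 7 9 3 2 4)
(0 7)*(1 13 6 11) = [7, 13, 2, 3, 4, 5, 11, 0, 8, 9, 10, 1, 12, 6] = (0 7)(1 13 6 11)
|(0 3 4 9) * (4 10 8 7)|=7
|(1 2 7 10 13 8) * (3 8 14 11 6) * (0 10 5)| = 12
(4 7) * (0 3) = (0 3)(4 7) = [3, 1, 2, 0, 7, 5, 6, 4]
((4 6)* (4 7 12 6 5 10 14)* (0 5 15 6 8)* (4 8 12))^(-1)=(0 8 14 10 5)(4 7 6 15)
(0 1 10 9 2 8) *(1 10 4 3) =(0 10 9 2 8)(1 4 3) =[10, 4, 8, 1, 3, 5, 6, 7, 0, 2, 9]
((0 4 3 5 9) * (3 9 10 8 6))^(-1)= ((0 4 9)(3 5 10 8 6))^(-1)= (0 9 4)(3 6 8 10 5)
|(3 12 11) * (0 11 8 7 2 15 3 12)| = |(0 11 12 8 7 2 15 3)| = 8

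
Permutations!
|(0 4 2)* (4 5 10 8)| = 6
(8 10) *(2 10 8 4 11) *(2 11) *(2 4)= [0, 1, 10, 3, 4, 5, 6, 7, 8, 9, 2, 11]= (11)(2 10)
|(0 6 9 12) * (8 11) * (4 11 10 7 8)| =|(0 6 9 12)(4 11)(7 8 10)| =12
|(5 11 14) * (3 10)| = |(3 10)(5 11 14)| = 6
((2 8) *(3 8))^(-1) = (2 8 3)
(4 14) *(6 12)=(4 14)(6 12)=[0, 1, 2, 3, 14, 5, 12, 7, 8, 9, 10, 11, 6, 13, 4]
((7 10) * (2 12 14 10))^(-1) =((2 12 14 10 7))^(-1) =(2 7 10 14 12)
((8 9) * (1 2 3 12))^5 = (1 2 3 12)(8 9)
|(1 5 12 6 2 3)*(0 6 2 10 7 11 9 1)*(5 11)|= 24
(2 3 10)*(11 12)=(2 3 10)(11 12)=[0, 1, 3, 10, 4, 5, 6, 7, 8, 9, 2, 12, 11]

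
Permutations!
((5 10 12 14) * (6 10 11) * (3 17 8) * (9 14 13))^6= ((3 17 8)(5 11 6 10 12 13 9 14))^6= (17)(5 9 12 6)(10 11 14 13)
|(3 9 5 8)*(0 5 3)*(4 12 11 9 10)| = |(0 5 8)(3 10 4 12 11 9)| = 6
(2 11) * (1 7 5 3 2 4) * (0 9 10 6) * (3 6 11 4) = [9, 7, 4, 2, 1, 6, 0, 5, 8, 10, 11, 3] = (0 9 10 11 3 2 4 1 7 5 6)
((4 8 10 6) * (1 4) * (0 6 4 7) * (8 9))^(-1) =(0 7 1 6)(4 10 8 9)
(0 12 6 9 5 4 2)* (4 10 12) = (0 4 2)(5 10 12 6 9) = [4, 1, 0, 3, 2, 10, 9, 7, 8, 5, 12, 11, 6]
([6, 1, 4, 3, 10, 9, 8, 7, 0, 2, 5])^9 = [0, 1, 9, 3, 2, 10, 6, 7, 8, 5, 4]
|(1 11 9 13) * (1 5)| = 5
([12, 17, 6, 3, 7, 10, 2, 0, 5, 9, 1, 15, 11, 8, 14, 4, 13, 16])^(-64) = (0 11 4)(1 10 5 8 13 16 17)(7 12 15)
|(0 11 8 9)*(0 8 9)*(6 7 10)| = |(0 11 9 8)(6 7 10)| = 12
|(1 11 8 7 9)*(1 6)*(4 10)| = 6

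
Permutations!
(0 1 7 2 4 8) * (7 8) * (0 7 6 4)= (0 1 8 7 2)(4 6)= [1, 8, 0, 3, 6, 5, 4, 2, 7]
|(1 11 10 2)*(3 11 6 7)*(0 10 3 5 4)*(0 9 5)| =|(0 10 2 1 6 7)(3 11)(4 9 5)| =6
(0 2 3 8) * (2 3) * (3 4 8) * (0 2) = [4, 1, 0, 3, 8, 5, 6, 7, 2] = (0 4 8 2)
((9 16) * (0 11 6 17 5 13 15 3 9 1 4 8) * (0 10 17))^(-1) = (0 6 11)(1 16 9 3 15 13 5 17 10 8 4)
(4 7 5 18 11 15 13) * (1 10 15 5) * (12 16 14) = (1 10 15 13 4 7)(5 18 11)(12 16 14) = [0, 10, 2, 3, 7, 18, 6, 1, 8, 9, 15, 5, 16, 4, 12, 13, 14, 17, 11]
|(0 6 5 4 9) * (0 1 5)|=|(0 6)(1 5 4 9)|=4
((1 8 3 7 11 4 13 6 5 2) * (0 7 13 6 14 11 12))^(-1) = ((0 7 12)(1 8 3 13 14 11 4 6 5 2))^(-1) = (0 12 7)(1 2 5 6 4 11 14 13 3 8)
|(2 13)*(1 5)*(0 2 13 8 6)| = |(13)(0 2 8 6)(1 5)| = 4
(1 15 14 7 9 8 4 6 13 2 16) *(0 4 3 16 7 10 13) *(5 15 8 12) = (0 4 6)(1 8 3 16)(2 7 9 12 5 15 14 10 13) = [4, 8, 7, 16, 6, 15, 0, 9, 3, 12, 13, 11, 5, 2, 10, 14, 1]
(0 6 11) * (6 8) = (0 8 6 11) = [8, 1, 2, 3, 4, 5, 11, 7, 6, 9, 10, 0]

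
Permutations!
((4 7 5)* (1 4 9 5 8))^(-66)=((1 4 7 8)(5 9))^(-66)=(9)(1 7)(4 8)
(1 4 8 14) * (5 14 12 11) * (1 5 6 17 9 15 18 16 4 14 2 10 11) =(1 14 5 2 10 11 6 17 9 15 18 16 4 8 12) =[0, 14, 10, 3, 8, 2, 17, 7, 12, 15, 11, 6, 1, 13, 5, 18, 4, 9, 16]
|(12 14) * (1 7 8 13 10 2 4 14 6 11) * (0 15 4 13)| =30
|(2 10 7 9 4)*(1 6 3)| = |(1 6 3)(2 10 7 9 4)| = 15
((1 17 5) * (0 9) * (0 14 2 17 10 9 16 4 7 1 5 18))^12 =(0 16 4 7 1 10 9 14 2 17 18)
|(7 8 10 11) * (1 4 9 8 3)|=8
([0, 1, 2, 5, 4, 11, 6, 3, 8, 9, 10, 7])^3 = (3 7 11 5)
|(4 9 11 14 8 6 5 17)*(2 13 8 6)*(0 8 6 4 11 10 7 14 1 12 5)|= 5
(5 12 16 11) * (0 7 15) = (0 7 15)(5 12 16 11) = [7, 1, 2, 3, 4, 12, 6, 15, 8, 9, 10, 5, 16, 13, 14, 0, 11]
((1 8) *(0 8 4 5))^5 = (8)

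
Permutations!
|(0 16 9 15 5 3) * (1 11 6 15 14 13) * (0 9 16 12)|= 18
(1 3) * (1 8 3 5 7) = (1 5 7)(3 8) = [0, 5, 2, 8, 4, 7, 6, 1, 3]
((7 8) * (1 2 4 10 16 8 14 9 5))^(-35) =(1 8)(2 7)(4 14)(5 16)(9 10)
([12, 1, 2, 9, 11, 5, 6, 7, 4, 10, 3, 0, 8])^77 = [8, 1, 2, 10, 0, 5, 6, 7, 11, 3, 9, 12, 4]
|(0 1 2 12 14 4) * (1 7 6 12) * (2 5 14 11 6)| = |(0 7 2 1 5 14 4)(6 12 11)| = 21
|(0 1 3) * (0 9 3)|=|(0 1)(3 9)|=2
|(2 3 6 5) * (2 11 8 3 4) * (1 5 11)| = 4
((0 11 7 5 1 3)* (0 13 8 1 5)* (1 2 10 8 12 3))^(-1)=(0 7 11)(2 8 10)(3 12 13)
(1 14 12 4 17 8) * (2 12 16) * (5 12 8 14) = [0, 5, 8, 3, 17, 12, 6, 7, 1, 9, 10, 11, 4, 13, 16, 15, 2, 14] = (1 5 12 4 17 14 16 2 8)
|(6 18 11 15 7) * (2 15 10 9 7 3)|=6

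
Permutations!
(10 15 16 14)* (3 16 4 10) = (3 16 14)(4 10 15) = [0, 1, 2, 16, 10, 5, 6, 7, 8, 9, 15, 11, 12, 13, 3, 4, 14]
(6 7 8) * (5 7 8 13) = [0, 1, 2, 3, 4, 7, 8, 13, 6, 9, 10, 11, 12, 5] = (5 7 13)(6 8)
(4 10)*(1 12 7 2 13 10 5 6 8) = (1 12 7 2 13 10 4 5 6 8) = [0, 12, 13, 3, 5, 6, 8, 2, 1, 9, 4, 11, 7, 10]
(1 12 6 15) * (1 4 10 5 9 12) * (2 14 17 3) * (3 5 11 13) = (2 14 17 5 9 12 6 15 4 10 11 13 3) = [0, 1, 14, 2, 10, 9, 15, 7, 8, 12, 11, 13, 6, 3, 17, 4, 16, 5]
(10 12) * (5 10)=(5 10 12)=[0, 1, 2, 3, 4, 10, 6, 7, 8, 9, 12, 11, 5]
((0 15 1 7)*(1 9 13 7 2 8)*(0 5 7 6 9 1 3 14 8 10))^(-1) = (0 10 2 1 15)(3 8 14)(5 7)(6 13 9)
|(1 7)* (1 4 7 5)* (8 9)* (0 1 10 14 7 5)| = 10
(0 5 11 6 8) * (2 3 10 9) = (0 5 11 6 8)(2 3 10 9) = [5, 1, 3, 10, 4, 11, 8, 7, 0, 2, 9, 6]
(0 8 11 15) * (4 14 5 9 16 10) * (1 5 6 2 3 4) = (0 8 11 15)(1 5 9 16 10)(2 3 4 14 6) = [8, 5, 3, 4, 14, 9, 2, 7, 11, 16, 1, 15, 12, 13, 6, 0, 10]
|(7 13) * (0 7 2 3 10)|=6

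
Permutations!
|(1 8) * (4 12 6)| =6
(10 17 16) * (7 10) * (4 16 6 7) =[0, 1, 2, 3, 16, 5, 7, 10, 8, 9, 17, 11, 12, 13, 14, 15, 4, 6] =(4 16)(6 7 10 17)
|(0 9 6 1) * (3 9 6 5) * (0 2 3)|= 7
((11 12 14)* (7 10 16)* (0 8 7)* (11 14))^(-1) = ((0 8 7 10 16)(11 12))^(-1) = (0 16 10 7 8)(11 12)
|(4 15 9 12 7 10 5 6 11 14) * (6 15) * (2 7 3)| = |(2 7 10 5 15 9 12 3)(4 6 11 14)| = 8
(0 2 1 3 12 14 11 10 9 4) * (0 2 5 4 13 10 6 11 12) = [5, 3, 1, 0, 2, 4, 11, 7, 8, 13, 9, 6, 14, 10, 12] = (0 5 4 2 1 3)(6 11)(9 13 10)(12 14)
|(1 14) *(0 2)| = 2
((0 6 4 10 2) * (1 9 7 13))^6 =((0 6 4 10 2)(1 9 7 13))^6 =(0 6 4 10 2)(1 7)(9 13)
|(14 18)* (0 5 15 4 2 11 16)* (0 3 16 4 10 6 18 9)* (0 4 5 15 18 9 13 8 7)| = 14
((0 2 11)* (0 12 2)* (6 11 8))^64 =(2 12 11 6 8)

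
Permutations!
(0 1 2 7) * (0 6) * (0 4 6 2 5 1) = (1 5)(2 7)(4 6) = [0, 5, 7, 3, 6, 1, 4, 2]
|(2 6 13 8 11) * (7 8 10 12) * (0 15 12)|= |(0 15 12 7 8 11 2 6 13 10)|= 10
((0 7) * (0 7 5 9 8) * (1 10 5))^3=((0 1 10 5 9 8))^3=(0 5)(1 9)(8 10)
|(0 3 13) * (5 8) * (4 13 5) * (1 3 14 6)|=|(0 14 6 1 3 5 8 4 13)|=9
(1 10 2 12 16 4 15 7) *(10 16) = [0, 16, 12, 3, 15, 5, 6, 1, 8, 9, 2, 11, 10, 13, 14, 7, 4] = (1 16 4 15 7)(2 12 10)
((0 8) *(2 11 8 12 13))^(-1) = (0 8 11 2 13 12)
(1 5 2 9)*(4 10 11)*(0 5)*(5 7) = (0 7 5 2 9 1)(4 10 11) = [7, 0, 9, 3, 10, 2, 6, 5, 8, 1, 11, 4]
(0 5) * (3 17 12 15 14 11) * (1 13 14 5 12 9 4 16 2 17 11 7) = [12, 13, 17, 11, 16, 0, 6, 1, 8, 4, 10, 3, 15, 14, 7, 5, 2, 9] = (0 12 15 5)(1 13 14 7)(2 17 9 4 16)(3 11)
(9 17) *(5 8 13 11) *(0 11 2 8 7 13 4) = (0 11 5 7 13 2 8 4)(9 17) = [11, 1, 8, 3, 0, 7, 6, 13, 4, 17, 10, 5, 12, 2, 14, 15, 16, 9]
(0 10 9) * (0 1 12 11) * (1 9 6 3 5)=(0 10 6 3 5 1 12 11)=[10, 12, 2, 5, 4, 1, 3, 7, 8, 9, 6, 0, 11]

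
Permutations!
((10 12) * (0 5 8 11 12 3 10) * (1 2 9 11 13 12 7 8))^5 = ((0 5 1 2 9 11 7 8 13 12)(3 10))^5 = (0 11)(1 8)(2 13)(3 10)(5 7)(9 12)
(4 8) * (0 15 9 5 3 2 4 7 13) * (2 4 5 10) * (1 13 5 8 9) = (0 15 1 13)(2 8 7 5 3 4 9 10) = [15, 13, 8, 4, 9, 3, 6, 5, 7, 10, 2, 11, 12, 0, 14, 1]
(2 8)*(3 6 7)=(2 8)(3 6 7)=[0, 1, 8, 6, 4, 5, 7, 3, 2]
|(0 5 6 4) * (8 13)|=4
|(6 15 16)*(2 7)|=6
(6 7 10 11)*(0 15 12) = [15, 1, 2, 3, 4, 5, 7, 10, 8, 9, 11, 6, 0, 13, 14, 12] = (0 15 12)(6 7 10 11)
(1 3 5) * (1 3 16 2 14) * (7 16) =(1 7 16 2 14)(3 5) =[0, 7, 14, 5, 4, 3, 6, 16, 8, 9, 10, 11, 12, 13, 1, 15, 2]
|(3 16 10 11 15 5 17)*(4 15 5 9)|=6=|(3 16 10 11 5 17)(4 15 9)|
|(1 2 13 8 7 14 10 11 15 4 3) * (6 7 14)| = 10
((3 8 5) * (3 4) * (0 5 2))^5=((0 5 4 3 8 2))^5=(0 2 8 3 4 5)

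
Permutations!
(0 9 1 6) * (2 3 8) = (0 9 1 6)(2 3 8) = [9, 6, 3, 8, 4, 5, 0, 7, 2, 1]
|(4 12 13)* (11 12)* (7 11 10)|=|(4 10 7 11 12 13)|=6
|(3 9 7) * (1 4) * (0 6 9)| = 10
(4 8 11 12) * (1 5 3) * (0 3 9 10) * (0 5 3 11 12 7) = (0 11 7)(1 3)(4 8 12)(5 9 10) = [11, 3, 2, 1, 8, 9, 6, 0, 12, 10, 5, 7, 4]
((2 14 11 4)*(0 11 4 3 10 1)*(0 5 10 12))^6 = (14)(0 3)(11 12)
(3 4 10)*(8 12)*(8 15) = [0, 1, 2, 4, 10, 5, 6, 7, 12, 9, 3, 11, 15, 13, 14, 8] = (3 4 10)(8 12 15)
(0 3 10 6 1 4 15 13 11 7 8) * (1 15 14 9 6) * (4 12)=(0 3 10 1 12 4 14 9 6 15 13 11 7 8)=[3, 12, 2, 10, 14, 5, 15, 8, 0, 6, 1, 7, 4, 11, 9, 13]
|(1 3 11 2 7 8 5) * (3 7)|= |(1 7 8 5)(2 3 11)|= 12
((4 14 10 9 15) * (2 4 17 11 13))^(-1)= (2 13 11 17 15 9 10 14 4)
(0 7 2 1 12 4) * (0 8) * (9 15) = (0 7 2 1 12 4 8)(9 15) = [7, 12, 1, 3, 8, 5, 6, 2, 0, 15, 10, 11, 4, 13, 14, 9]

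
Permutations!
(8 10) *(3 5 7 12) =(3 5 7 12)(8 10) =[0, 1, 2, 5, 4, 7, 6, 12, 10, 9, 8, 11, 3]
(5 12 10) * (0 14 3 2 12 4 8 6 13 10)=[14, 1, 12, 2, 8, 4, 13, 7, 6, 9, 5, 11, 0, 10, 3]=(0 14 3 2 12)(4 8 6 13 10 5)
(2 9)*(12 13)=[0, 1, 9, 3, 4, 5, 6, 7, 8, 2, 10, 11, 13, 12]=(2 9)(12 13)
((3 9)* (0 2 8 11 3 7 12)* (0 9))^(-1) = (0 3 11 8 2)(7 9 12)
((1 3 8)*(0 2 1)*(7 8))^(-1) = (0 8 7 3 1 2)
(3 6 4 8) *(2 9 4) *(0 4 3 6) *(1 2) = (0 4 8 6 1 2 9 3) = [4, 2, 9, 0, 8, 5, 1, 7, 6, 3]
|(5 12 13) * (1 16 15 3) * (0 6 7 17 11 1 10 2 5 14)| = |(0 6 7 17 11 1 16 15 3 10 2 5 12 13 14)| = 15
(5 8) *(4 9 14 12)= [0, 1, 2, 3, 9, 8, 6, 7, 5, 14, 10, 11, 4, 13, 12]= (4 9 14 12)(5 8)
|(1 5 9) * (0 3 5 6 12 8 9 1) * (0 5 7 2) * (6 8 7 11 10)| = |(0 3 11 10 6 12 7 2)(1 8 9 5)| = 8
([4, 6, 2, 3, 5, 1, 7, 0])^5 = (0 7 6 1 5 4)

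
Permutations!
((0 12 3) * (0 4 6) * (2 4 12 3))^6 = (12)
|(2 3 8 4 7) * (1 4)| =6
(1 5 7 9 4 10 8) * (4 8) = [0, 5, 2, 3, 10, 7, 6, 9, 1, 8, 4] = (1 5 7 9 8)(4 10)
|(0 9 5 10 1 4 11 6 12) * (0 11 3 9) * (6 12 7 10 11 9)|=12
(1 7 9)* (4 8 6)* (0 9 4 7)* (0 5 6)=[9, 5, 2, 3, 8, 6, 7, 4, 0, 1]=(0 9 1 5 6 7 4 8)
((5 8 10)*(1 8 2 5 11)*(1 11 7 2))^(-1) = (11)(1 5 2 7 10 8)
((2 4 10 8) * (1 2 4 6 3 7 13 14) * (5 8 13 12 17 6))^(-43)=(1 10 5 14 4 2 13 8)(3 12 6 7 17)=((1 2 5 8 4 10 13 14)(3 7 12 17 6))^(-43)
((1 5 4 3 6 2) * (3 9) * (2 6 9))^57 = (1 5 4 2)(3 9)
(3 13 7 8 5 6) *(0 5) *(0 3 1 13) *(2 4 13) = (0 5 6 1 2 4 13 7 8 3) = [5, 2, 4, 0, 13, 6, 1, 8, 3, 9, 10, 11, 12, 7]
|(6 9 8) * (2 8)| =4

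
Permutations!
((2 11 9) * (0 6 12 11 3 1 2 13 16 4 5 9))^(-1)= ((0 6 12 11)(1 2 3)(4 5 9 13 16))^(-1)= (0 11 12 6)(1 3 2)(4 16 13 9 5)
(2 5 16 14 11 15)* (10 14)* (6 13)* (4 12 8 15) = (2 5 16 10 14 11 4 12 8 15)(6 13) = [0, 1, 5, 3, 12, 16, 13, 7, 15, 9, 14, 4, 8, 6, 11, 2, 10]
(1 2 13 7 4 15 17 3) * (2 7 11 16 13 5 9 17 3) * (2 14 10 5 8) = [0, 7, 8, 1, 15, 9, 6, 4, 2, 17, 5, 16, 12, 11, 10, 3, 13, 14] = (1 7 4 15 3)(2 8)(5 9 17 14 10)(11 16 13)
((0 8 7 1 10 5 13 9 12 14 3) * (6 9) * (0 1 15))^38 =((0 8 7 15)(1 10 5 13 6 9 12 14 3))^38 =(0 7)(1 5 6 12 3 10 13 9 14)(8 15)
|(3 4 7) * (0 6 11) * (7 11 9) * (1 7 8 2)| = |(0 6 9 8 2 1 7 3 4 11)| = 10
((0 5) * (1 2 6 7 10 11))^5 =(0 5)(1 11 10 7 6 2)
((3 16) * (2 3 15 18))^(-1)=((2 3 16 15 18))^(-1)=(2 18 15 16 3)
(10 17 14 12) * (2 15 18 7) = (2 15 18 7)(10 17 14 12) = [0, 1, 15, 3, 4, 5, 6, 2, 8, 9, 17, 11, 10, 13, 12, 18, 16, 14, 7]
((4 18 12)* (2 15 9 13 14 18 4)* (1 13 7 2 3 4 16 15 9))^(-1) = (1 15 16 4 3 12 18 14 13)(2 7 9)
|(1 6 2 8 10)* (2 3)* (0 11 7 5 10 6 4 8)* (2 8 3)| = |(0 11 7 5 10 1 4 3 8 6 2)| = 11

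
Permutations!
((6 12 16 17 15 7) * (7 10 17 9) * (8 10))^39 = (6 7 9 16 12)(8 15 17 10)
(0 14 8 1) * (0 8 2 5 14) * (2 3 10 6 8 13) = [0, 13, 5, 10, 4, 14, 8, 7, 1, 9, 6, 11, 12, 2, 3] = (1 13 2 5 14 3 10 6 8)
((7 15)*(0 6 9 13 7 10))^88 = ((0 6 9 13 7 15 10))^88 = (0 7 6 15 9 10 13)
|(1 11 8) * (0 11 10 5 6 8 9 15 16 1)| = 10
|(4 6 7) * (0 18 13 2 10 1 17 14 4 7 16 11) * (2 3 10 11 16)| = 12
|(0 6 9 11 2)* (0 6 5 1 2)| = 7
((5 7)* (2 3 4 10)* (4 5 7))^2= (2 5 10 3 4)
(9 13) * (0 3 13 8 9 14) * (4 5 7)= (0 3 13 14)(4 5 7)(8 9)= [3, 1, 2, 13, 5, 7, 6, 4, 9, 8, 10, 11, 12, 14, 0]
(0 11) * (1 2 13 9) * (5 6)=(0 11)(1 2 13 9)(5 6)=[11, 2, 13, 3, 4, 6, 5, 7, 8, 1, 10, 0, 12, 9]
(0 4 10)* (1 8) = (0 4 10)(1 8) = [4, 8, 2, 3, 10, 5, 6, 7, 1, 9, 0]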